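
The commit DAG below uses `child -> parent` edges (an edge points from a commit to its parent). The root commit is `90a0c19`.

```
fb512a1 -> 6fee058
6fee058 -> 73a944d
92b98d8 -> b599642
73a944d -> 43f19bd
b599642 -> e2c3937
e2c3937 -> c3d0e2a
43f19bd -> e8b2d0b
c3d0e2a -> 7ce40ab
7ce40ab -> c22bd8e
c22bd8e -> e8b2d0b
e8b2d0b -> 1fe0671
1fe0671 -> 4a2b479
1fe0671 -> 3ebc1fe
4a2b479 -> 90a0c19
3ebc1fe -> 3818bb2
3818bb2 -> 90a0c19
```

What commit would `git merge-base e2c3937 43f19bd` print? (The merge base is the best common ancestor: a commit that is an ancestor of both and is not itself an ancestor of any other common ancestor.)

Ancestors of e2c3937: {1fe0671, 3818bb2, 3ebc1fe, 4a2b479, 7ce40ab, 90a0c19, c22bd8e, c3d0e2a, e2c3937, e8b2d0b}.
Ancestors of 43f19bd: {1fe0671, 3818bb2, 3ebc1fe, 43f19bd, 4a2b479, 90a0c19, e8b2d0b}.
Common ancestors: {1fe0671, 3818bb2, 3ebc1fe, 4a2b479, 90a0c19, e8b2d0b}.
Among these, e8b2d0b is not an ancestor of any other common ancestor — it is the merge base.

e8b2d0b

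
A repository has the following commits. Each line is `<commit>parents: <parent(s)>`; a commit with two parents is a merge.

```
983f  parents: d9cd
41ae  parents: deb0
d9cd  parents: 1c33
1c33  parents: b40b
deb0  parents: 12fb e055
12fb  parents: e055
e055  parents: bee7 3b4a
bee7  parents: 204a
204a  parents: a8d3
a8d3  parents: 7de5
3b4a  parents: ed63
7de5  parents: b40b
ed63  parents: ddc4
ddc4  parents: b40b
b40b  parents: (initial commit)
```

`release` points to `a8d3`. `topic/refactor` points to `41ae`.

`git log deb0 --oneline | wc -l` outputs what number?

Walking parent pointers from deb0: reachable set = {12fb, 204a, 3b4a, 7de5, a8d3, b40b, bee7, ddc4, deb0, e055, ed63}.
That is 11 commits.

11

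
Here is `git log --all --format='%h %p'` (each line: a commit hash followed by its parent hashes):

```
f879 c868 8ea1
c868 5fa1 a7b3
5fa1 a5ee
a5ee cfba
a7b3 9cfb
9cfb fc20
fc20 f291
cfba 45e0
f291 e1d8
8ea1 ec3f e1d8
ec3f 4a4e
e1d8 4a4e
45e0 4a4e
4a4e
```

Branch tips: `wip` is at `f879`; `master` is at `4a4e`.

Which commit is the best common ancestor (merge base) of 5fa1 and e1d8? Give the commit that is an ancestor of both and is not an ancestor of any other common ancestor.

4a4e

Ancestors of 5fa1: {45e0, 4a4e, 5fa1, a5ee, cfba}.
Ancestors of e1d8: {4a4e, e1d8}.
Common ancestors: {4a4e}.
The only common ancestor is 4a4e, so it is the merge base.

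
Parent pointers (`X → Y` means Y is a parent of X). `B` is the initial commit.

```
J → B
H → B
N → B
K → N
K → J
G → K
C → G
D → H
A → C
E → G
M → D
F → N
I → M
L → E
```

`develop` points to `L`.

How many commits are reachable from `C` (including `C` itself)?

6

Walking parent pointers from C: reachable set = {B, C, G, J, K, N}.
That is 6 commits.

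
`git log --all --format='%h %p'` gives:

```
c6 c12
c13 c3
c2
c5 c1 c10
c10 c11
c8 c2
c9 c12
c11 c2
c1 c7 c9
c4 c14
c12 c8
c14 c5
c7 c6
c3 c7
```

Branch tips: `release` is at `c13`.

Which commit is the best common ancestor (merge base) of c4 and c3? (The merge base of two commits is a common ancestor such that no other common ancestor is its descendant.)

c7

Ancestors of c4: {c1, c10, c11, c12, c14, c2, c4, c5, c6, c7, c8, c9}.
Ancestors of c3: {c12, c2, c3, c6, c7, c8}.
Common ancestors: {c12, c2, c6, c7, c8}.
Among these, c7 is not an ancestor of any other common ancestor — it is the merge base.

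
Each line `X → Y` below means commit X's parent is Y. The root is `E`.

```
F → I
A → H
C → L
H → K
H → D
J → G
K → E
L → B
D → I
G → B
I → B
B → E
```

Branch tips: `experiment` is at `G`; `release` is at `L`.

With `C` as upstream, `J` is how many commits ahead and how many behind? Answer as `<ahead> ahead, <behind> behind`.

2 ahead, 2 behind

Reachable from J: {B, E, G, J}.
Reachable from C: {B, C, E, L}.
Only in J's history (ahead): {G, J} — 2.
Only in C's history (behind): {C, L} — 2.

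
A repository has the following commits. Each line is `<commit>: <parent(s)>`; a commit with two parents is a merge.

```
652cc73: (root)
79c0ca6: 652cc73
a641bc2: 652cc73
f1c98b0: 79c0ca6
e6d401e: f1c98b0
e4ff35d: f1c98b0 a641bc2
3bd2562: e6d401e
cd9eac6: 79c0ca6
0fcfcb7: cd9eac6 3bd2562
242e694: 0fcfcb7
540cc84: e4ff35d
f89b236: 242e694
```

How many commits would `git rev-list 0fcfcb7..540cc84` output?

Reachable from 540cc84: {540cc84, 652cc73, 79c0ca6, a641bc2, e4ff35d, f1c98b0}.
Reachable from 0fcfcb7: {0fcfcb7, 3bd2562, 652cc73, 79c0ca6, cd9eac6, e6d401e, f1c98b0}.
In 540cc84's history but not 0fcfcb7's: {540cc84, a641bc2, e4ff35d} — 3 commits.

3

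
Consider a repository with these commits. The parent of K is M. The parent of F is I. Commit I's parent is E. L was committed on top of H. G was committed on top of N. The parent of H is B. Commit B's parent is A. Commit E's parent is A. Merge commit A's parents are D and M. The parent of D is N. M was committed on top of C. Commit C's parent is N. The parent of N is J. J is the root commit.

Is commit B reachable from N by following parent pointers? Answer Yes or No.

No

Ancestors of N: {J, N}.
B is not in that set, so it is not an ancestor of N.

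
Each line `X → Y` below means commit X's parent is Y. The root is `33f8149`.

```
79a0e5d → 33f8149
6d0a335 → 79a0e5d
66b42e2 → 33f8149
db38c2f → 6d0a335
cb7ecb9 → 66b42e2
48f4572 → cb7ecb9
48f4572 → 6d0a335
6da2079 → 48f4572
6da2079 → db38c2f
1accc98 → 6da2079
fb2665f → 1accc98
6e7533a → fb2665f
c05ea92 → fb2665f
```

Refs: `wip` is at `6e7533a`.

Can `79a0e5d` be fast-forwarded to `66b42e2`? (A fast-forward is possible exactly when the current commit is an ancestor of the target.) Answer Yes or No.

No

A fast-forward from 79a0e5d to 66b42e2 is possible iff 79a0e5d is an ancestor of 66b42e2.
Ancestors of 66b42e2: {33f8149, 66b42e2}.
79a0e5d is not among them, so fast-forward is not possible.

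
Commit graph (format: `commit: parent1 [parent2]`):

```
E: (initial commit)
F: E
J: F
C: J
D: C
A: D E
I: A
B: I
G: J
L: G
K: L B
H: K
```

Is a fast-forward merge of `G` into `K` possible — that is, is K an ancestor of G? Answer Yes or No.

No

A fast-forward from K to G is possible iff K is an ancestor of G.
Ancestors of G: {E, F, G, J}.
K is not among them, so fast-forward is not possible.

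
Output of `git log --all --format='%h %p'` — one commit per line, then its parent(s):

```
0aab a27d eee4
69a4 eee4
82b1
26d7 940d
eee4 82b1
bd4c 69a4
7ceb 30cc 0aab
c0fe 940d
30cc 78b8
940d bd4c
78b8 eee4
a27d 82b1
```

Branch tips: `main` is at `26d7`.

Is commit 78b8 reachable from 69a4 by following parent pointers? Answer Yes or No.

No

Ancestors of 69a4: {69a4, 82b1, eee4}.
78b8 is not in that set, so it is not an ancestor of 69a4.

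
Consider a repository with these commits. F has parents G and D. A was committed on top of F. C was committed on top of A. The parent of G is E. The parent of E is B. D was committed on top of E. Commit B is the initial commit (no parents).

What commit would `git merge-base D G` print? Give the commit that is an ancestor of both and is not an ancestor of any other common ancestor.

Ancestors of D: {B, D, E}.
Ancestors of G: {B, E, G}.
Common ancestors: {B, E}.
Among these, E is not an ancestor of any other common ancestor — it is the merge base.

E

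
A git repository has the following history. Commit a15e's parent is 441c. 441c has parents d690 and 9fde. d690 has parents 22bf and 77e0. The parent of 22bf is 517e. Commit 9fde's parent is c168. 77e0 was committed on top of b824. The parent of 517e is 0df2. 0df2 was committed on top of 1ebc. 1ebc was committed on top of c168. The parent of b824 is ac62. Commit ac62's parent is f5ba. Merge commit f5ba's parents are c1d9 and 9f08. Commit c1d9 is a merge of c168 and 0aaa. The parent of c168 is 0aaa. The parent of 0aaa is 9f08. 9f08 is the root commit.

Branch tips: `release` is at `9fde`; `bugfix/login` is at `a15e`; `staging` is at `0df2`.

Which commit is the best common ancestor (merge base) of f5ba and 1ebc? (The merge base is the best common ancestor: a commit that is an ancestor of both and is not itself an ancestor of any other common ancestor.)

Ancestors of f5ba: {0aaa, 9f08, c168, c1d9, f5ba}.
Ancestors of 1ebc: {0aaa, 1ebc, 9f08, c168}.
Common ancestors: {0aaa, 9f08, c168}.
Among these, c168 is not an ancestor of any other common ancestor — it is the merge base.

c168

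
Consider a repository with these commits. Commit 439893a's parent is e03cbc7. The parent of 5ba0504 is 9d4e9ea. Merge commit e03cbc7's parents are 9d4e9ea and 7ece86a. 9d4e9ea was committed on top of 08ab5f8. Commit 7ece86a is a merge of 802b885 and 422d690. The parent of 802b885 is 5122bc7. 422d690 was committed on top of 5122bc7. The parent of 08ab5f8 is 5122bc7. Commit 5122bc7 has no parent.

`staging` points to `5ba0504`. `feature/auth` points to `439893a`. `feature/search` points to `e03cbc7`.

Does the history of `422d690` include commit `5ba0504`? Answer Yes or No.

Ancestors of 422d690: {422d690, 5122bc7}.
5ba0504 is not in that set, so it is not an ancestor of 422d690.

No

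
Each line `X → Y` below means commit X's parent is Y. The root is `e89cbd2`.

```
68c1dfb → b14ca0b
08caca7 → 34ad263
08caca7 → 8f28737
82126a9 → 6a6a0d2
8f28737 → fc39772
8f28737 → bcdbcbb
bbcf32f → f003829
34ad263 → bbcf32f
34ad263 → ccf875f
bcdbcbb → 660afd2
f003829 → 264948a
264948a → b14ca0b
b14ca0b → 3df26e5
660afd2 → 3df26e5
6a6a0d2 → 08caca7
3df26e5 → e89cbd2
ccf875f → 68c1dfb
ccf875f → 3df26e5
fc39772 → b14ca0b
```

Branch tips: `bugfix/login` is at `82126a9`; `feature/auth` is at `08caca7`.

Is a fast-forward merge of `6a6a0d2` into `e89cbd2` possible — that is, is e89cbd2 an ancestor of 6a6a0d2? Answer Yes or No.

A fast-forward from e89cbd2 to 6a6a0d2 is possible iff e89cbd2 is an ancestor of 6a6a0d2.
Ancestors of 6a6a0d2: {08caca7, 264948a, 34ad263, 3df26e5, 660afd2, 68c1dfb, 6a6a0d2, 8f28737, b14ca0b, bbcf32f, bcdbcbb, ccf875f, e89cbd2, f003829, fc39772}.
e89cbd2 is among them, so fast-forward is possible.

Yes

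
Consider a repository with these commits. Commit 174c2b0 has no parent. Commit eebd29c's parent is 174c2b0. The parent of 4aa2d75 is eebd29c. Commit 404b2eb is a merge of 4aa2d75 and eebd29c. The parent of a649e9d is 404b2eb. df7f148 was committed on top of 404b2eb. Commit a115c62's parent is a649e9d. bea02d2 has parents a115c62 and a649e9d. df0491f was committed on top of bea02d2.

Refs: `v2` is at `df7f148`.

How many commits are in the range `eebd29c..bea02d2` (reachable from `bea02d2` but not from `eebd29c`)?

5

Reachable from bea02d2: {174c2b0, 404b2eb, 4aa2d75, a115c62, a649e9d, bea02d2, eebd29c}.
Reachable from eebd29c: {174c2b0, eebd29c}.
In bea02d2's history but not eebd29c's: {404b2eb, 4aa2d75, a115c62, a649e9d, bea02d2} — 5 commits.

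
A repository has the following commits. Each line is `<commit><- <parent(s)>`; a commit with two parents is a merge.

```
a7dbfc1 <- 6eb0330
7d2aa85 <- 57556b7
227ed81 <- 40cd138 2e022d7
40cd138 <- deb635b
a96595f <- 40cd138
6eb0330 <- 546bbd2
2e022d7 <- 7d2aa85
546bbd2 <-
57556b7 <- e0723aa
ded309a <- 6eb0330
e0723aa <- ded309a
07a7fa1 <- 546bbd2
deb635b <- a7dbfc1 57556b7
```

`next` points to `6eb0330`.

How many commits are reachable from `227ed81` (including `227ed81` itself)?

Walking parent pointers from 227ed81: reachable set = {227ed81, 2e022d7, 40cd138, 546bbd2, 57556b7, 6eb0330, 7d2aa85, a7dbfc1, deb635b, ded309a, e0723aa}.
That is 11 commits.

11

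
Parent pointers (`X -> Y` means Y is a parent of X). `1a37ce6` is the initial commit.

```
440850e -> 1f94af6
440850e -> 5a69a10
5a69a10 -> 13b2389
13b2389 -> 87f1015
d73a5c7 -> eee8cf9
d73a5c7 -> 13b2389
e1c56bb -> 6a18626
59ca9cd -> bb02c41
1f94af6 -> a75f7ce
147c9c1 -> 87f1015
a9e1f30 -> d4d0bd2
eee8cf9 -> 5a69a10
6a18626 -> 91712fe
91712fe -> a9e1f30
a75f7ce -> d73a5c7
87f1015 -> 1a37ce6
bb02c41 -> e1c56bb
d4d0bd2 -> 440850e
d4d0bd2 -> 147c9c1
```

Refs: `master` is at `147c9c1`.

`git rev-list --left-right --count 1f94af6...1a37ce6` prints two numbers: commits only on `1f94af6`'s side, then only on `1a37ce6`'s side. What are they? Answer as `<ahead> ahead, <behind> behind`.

7 ahead, 0 behind

Reachable from 1f94af6: {13b2389, 1a37ce6, 1f94af6, 5a69a10, 87f1015, a75f7ce, d73a5c7, eee8cf9}.
Reachable from 1a37ce6: {1a37ce6}.
Only in 1f94af6's history (ahead): {13b2389, 1f94af6, 5a69a10, 87f1015, a75f7ce, d73a5c7, eee8cf9} — 7.
Only in 1a37ce6's history (behind): {} — 0.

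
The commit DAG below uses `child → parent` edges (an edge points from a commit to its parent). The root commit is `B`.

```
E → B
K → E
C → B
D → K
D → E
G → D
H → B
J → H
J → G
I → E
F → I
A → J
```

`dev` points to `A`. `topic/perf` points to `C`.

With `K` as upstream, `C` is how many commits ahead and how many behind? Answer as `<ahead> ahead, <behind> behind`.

Reachable from C: {B, C}.
Reachable from K: {B, E, K}.
Only in C's history (ahead): {C} — 1.
Only in K's history (behind): {E, K} — 2.

1 ahead, 2 behind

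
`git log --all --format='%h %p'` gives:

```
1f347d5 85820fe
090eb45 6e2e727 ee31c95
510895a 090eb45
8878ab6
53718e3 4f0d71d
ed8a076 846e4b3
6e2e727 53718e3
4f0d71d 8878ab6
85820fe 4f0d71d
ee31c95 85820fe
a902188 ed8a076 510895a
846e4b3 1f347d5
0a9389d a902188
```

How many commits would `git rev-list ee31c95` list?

4

Walking parent pointers from ee31c95: reachable set = {4f0d71d, 85820fe, 8878ab6, ee31c95}.
That is 4 commits.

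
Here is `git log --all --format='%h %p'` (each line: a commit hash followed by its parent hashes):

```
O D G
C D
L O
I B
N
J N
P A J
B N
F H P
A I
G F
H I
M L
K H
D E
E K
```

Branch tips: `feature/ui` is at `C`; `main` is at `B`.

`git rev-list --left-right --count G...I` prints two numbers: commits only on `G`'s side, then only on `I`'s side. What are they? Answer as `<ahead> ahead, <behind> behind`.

Reachable from G: {A, B, F, G, H, I, J, N, P}.
Reachable from I: {B, I, N}.
Only in G's history (ahead): {A, F, G, H, J, P} — 6.
Only in I's history (behind): {} — 0.

6 ahead, 0 behind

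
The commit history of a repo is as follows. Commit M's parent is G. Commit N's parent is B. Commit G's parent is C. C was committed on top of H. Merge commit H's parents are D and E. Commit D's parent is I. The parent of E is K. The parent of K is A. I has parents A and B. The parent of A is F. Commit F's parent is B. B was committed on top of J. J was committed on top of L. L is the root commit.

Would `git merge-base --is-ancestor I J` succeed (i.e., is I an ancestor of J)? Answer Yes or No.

No

Ancestors of J: {J, L}.
I is not in that set, so it is not an ancestor of J.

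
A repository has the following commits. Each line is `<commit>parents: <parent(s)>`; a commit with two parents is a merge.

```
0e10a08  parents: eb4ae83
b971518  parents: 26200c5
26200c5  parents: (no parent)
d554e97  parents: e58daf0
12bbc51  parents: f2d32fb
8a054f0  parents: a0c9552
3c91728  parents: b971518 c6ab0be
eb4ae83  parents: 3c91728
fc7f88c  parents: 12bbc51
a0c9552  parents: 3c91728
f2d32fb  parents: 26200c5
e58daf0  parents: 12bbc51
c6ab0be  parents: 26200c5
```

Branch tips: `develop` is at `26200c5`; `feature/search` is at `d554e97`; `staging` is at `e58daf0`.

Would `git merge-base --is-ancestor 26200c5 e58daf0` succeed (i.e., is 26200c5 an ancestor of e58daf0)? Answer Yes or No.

Yes

Ancestors of e58daf0 (commits reachable by following parents): {12bbc51, 26200c5, e58daf0, f2d32fb}.
26200c5 is in that set, so it is an ancestor of e58daf0.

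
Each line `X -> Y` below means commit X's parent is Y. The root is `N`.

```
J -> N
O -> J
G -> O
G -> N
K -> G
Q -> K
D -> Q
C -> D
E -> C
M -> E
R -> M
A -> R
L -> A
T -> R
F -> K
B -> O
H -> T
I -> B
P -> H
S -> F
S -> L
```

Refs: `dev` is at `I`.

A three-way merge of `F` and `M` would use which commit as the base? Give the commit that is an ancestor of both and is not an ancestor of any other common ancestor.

K

Ancestors of F: {F, G, J, K, N, O}.
Ancestors of M: {C, D, E, G, J, K, M, N, O, Q}.
Common ancestors: {G, J, K, N, O}.
Among these, K is not an ancestor of any other common ancestor — it is the merge base.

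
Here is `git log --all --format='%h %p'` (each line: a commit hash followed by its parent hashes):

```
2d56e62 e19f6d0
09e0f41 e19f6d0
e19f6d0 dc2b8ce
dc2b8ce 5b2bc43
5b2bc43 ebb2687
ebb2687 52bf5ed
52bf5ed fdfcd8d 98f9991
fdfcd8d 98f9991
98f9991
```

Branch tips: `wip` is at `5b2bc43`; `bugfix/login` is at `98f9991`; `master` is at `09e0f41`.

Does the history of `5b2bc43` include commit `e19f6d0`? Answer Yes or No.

Ancestors of 5b2bc43: {52bf5ed, 5b2bc43, 98f9991, ebb2687, fdfcd8d}.
e19f6d0 is not in that set, so it is not an ancestor of 5b2bc43.

No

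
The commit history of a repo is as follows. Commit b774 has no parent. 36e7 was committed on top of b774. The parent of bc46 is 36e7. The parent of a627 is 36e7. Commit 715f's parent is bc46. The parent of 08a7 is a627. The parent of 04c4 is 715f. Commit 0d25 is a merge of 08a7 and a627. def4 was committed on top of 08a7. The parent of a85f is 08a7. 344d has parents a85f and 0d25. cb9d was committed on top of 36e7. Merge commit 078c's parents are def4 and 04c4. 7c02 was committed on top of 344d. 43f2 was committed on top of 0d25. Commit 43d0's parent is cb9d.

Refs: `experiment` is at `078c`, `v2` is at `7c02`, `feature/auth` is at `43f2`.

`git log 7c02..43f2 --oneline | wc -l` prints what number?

Reachable from 43f2: {08a7, 0d25, 36e7, 43f2, a627, b774}.
Reachable from 7c02: {08a7, 0d25, 344d, 36e7, 7c02, a627, a85f, b774}.
In 43f2's history but not 7c02's: {43f2} — 1 commit.

1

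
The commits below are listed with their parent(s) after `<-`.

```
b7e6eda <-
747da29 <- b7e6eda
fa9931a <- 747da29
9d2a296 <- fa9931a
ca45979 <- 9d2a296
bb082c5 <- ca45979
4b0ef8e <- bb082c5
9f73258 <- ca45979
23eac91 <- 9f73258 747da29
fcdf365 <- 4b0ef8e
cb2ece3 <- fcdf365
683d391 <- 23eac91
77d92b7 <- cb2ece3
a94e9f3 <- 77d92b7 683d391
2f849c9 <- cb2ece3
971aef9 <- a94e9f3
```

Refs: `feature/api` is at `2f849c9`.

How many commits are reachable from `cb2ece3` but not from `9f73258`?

4

Reachable from cb2ece3: {4b0ef8e, 747da29, 9d2a296, b7e6eda, bb082c5, ca45979, cb2ece3, fa9931a, fcdf365}.
Reachable from 9f73258: {747da29, 9d2a296, 9f73258, b7e6eda, ca45979, fa9931a}.
In cb2ece3's history but not 9f73258's: {4b0ef8e, bb082c5, cb2ece3, fcdf365} — 4 commits.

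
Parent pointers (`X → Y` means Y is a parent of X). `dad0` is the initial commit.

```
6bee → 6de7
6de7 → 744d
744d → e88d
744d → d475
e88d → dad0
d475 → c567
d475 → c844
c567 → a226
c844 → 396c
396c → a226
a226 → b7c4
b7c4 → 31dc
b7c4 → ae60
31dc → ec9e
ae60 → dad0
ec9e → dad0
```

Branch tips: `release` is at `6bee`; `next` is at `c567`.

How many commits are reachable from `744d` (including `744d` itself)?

12

Walking parent pointers from 744d: reachable set = {31dc, 396c, 744d, a226, ae60, b7c4, c567, c844, d475, dad0, e88d, ec9e}.
That is 12 commits.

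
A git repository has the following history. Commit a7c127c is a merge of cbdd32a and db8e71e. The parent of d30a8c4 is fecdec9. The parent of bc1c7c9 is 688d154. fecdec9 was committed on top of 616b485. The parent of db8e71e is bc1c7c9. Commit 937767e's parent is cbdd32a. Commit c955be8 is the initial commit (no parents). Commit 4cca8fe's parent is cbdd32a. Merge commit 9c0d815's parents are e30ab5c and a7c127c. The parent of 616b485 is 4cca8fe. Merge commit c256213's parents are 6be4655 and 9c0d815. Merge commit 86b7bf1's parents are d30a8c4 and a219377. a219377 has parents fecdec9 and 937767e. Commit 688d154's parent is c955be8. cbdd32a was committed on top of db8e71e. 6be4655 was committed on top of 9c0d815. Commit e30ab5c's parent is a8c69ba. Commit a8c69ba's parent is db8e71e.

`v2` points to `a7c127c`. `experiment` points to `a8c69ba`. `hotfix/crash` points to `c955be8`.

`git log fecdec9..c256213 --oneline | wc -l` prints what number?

Reachable from c256213: {688d154, 6be4655, 9c0d815, a7c127c, a8c69ba, bc1c7c9, c256213, c955be8, cbdd32a, db8e71e, e30ab5c}.
Reachable from fecdec9: {4cca8fe, 616b485, 688d154, bc1c7c9, c955be8, cbdd32a, db8e71e, fecdec9}.
In c256213's history but not fecdec9's: {6be4655, 9c0d815, a7c127c, a8c69ba, c256213, e30ab5c} — 6 commits.

6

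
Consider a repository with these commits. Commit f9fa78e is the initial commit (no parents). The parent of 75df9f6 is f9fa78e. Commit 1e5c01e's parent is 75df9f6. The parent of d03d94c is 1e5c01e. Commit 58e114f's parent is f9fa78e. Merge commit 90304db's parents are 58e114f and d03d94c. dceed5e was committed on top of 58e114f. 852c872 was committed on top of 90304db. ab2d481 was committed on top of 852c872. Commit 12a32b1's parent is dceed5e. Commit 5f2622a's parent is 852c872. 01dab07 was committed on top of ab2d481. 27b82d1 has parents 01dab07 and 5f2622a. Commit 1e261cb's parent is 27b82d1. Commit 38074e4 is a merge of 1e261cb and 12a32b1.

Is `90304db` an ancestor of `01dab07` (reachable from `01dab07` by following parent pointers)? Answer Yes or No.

Ancestors of 01dab07 (commits reachable by following parents): {01dab07, 1e5c01e, 58e114f, 75df9f6, 852c872, 90304db, ab2d481, d03d94c, f9fa78e}.
90304db is in that set, so it is an ancestor of 01dab07.

Yes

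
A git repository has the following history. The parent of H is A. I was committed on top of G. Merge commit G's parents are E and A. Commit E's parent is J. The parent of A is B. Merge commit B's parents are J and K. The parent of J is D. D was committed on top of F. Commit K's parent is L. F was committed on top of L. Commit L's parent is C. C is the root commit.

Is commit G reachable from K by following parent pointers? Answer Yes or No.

No

Ancestors of K: {C, K, L}.
G is not in that set, so it is not an ancestor of K.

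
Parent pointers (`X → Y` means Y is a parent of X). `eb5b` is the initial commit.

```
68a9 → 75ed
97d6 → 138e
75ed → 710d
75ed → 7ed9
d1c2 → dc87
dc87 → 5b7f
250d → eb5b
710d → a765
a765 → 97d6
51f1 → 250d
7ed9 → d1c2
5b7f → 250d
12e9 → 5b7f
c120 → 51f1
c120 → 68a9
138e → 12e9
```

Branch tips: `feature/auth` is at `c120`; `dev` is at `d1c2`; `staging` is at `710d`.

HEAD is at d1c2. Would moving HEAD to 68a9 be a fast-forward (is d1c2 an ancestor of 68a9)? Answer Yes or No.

A fast-forward from d1c2 to 68a9 is possible iff d1c2 is an ancestor of 68a9.
Ancestors of 68a9: {12e9, 138e, 250d, 5b7f, 68a9, 710d, 75ed, 7ed9, 97d6, a765, d1c2, dc87, eb5b}.
d1c2 is among them, so fast-forward is possible.

Yes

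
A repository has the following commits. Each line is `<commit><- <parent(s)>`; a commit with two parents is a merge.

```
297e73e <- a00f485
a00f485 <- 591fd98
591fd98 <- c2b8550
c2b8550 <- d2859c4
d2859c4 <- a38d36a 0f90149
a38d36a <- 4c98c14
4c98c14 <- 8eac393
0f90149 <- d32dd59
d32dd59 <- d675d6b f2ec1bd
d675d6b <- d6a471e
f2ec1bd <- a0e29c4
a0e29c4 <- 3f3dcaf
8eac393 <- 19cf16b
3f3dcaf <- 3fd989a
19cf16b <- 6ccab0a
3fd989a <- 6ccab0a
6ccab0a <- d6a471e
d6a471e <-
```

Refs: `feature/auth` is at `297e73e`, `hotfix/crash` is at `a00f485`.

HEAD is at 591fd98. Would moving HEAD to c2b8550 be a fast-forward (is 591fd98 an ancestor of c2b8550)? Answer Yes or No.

No

A fast-forward from 591fd98 to c2b8550 is possible iff 591fd98 is an ancestor of c2b8550.
Ancestors of c2b8550: {0f90149, 19cf16b, 3f3dcaf, 3fd989a, 4c98c14, 6ccab0a, 8eac393, a0e29c4, a38d36a, c2b8550, d2859c4, d32dd59, d675d6b, d6a471e, f2ec1bd}.
591fd98 is not among them, so fast-forward is not possible.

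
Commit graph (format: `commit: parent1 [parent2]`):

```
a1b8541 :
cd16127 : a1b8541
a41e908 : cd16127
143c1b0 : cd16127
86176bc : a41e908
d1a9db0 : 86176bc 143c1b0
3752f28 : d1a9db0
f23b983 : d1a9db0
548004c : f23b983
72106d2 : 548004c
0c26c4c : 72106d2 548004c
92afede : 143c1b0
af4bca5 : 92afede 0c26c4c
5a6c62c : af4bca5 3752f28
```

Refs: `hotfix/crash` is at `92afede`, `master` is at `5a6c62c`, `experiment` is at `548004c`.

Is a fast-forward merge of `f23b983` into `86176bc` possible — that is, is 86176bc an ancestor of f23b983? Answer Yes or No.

A fast-forward from 86176bc to f23b983 is possible iff 86176bc is an ancestor of f23b983.
Ancestors of f23b983: {143c1b0, 86176bc, a1b8541, a41e908, cd16127, d1a9db0, f23b983}.
86176bc is among them, so fast-forward is possible.

Yes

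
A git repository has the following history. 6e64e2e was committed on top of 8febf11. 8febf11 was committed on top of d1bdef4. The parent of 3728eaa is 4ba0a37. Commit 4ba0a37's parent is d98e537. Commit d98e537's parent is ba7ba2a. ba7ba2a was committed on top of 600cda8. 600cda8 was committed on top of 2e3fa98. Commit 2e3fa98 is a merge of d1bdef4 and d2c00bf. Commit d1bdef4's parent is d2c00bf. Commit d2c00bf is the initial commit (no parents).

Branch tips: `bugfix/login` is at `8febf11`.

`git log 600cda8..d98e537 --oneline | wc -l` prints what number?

2

Reachable from d98e537: {2e3fa98, 600cda8, ba7ba2a, d1bdef4, d2c00bf, d98e537}.
Reachable from 600cda8: {2e3fa98, 600cda8, d1bdef4, d2c00bf}.
In d98e537's history but not 600cda8's: {ba7ba2a, d98e537} — 2 commits.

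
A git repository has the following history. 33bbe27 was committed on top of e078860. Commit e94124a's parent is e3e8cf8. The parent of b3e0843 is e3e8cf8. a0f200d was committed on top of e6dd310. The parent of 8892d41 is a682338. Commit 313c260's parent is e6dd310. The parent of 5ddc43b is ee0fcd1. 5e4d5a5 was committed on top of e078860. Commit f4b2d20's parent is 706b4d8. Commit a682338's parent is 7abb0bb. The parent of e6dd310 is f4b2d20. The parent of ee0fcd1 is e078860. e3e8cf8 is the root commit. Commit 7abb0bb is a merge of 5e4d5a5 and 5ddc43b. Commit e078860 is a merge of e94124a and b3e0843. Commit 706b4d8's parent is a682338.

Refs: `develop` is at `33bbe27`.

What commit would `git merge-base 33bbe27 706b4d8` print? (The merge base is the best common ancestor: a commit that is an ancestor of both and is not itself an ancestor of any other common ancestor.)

Ancestors of 33bbe27: {33bbe27, b3e0843, e078860, e3e8cf8, e94124a}.
Ancestors of 706b4d8: {5ddc43b, 5e4d5a5, 706b4d8, 7abb0bb, a682338, b3e0843, e078860, e3e8cf8, e94124a, ee0fcd1}.
Common ancestors: {b3e0843, e078860, e3e8cf8, e94124a}.
Among these, e078860 is not an ancestor of any other common ancestor — it is the merge base.

e078860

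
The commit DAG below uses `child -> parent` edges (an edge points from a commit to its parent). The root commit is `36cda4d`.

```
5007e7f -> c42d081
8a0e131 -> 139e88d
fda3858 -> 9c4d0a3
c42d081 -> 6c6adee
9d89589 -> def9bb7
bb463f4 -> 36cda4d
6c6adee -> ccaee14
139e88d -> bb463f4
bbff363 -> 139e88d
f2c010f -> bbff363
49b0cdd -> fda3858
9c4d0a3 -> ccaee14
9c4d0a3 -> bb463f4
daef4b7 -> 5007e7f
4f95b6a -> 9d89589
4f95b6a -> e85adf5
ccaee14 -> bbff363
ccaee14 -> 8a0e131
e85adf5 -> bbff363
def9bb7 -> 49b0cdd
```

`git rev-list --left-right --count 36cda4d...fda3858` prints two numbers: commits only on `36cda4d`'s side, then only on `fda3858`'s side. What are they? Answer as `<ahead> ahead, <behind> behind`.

Reachable from 36cda4d: {36cda4d}.
Reachable from fda3858: {139e88d, 36cda4d, 8a0e131, 9c4d0a3, bb463f4, bbff363, ccaee14, fda3858}.
Only in 36cda4d's history (ahead): {} — 0.
Only in fda3858's history (behind): {139e88d, 8a0e131, 9c4d0a3, bb463f4, bbff363, ccaee14, fda3858} — 7.

0 ahead, 7 behind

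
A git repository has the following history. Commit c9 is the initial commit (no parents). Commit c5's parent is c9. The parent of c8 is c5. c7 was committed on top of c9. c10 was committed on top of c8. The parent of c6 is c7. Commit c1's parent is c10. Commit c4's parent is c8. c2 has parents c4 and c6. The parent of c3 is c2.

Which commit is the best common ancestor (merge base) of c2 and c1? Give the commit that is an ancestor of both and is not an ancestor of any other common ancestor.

Ancestors of c2: {c2, c4, c5, c6, c7, c8, c9}.
Ancestors of c1: {c1, c10, c5, c8, c9}.
Common ancestors: {c5, c8, c9}.
Among these, c8 is not an ancestor of any other common ancestor — it is the merge base.

c8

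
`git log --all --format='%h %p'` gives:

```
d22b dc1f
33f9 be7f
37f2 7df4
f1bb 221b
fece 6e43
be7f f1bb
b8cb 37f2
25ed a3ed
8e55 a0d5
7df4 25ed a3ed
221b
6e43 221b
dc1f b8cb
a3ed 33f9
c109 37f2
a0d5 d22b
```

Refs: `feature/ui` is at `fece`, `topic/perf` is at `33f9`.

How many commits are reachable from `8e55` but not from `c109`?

5

Reachable from 8e55: {221b, 25ed, 33f9, 37f2, 7df4, 8e55, a0d5, a3ed, b8cb, be7f, d22b, dc1f, f1bb}.
Reachable from c109: {221b, 25ed, 33f9, 37f2, 7df4, a3ed, be7f, c109, f1bb}.
In 8e55's history but not c109's: {8e55, a0d5, b8cb, d22b, dc1f} — 5 commits.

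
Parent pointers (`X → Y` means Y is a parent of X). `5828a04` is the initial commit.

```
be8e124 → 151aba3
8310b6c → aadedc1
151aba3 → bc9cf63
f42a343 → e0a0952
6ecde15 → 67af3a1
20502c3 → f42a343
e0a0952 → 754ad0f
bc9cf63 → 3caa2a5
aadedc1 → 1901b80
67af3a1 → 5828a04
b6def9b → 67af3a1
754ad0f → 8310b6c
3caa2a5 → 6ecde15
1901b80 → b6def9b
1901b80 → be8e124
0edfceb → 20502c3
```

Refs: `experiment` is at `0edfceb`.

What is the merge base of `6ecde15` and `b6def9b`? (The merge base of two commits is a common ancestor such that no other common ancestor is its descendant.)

Ancestors of 6ecde15: {5828a04, 67af3a1, 6ecde15}.
Ancestors of b6def9b: {5828a04, 67af3a1, b6def9b}.
Common ancestors: {5828a04, 67af3a1}.
Among these, 67af3a1 is not an ancestor of any other common ancestor — it is the merge base.

67af3a1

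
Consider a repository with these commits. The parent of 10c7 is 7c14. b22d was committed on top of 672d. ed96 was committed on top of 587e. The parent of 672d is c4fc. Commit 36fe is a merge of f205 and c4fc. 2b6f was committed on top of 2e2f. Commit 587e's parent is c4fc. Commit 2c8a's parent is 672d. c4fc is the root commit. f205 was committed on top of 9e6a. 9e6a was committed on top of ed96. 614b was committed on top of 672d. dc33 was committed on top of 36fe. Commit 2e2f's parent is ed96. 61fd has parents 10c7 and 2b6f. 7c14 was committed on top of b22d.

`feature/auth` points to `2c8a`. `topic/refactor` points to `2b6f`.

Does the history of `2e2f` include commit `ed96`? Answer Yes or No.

Ancestors of 2e2f (commits reachable by following parents): {2e2f, 587e, c4fc, ed96}.
ed96 is in that set, so it is an ancestor of 2e2f.

Yes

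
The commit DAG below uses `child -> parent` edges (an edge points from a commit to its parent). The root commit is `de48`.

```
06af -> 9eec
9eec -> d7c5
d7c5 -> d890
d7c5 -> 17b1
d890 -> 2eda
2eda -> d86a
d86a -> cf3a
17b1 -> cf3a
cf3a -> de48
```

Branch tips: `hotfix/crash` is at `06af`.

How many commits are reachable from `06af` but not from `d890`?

Reachable from 06af: {06af, 17b1, 2eda, 9eec, cf3a, d7c5, d86a, d890, de48}.
Reachable from d890: {2eda, cf3a, d86a, d890, de48}.
In 06af's history but not d890's: {06af, 17b1, 9eec, d7c5} — 4 commits.

4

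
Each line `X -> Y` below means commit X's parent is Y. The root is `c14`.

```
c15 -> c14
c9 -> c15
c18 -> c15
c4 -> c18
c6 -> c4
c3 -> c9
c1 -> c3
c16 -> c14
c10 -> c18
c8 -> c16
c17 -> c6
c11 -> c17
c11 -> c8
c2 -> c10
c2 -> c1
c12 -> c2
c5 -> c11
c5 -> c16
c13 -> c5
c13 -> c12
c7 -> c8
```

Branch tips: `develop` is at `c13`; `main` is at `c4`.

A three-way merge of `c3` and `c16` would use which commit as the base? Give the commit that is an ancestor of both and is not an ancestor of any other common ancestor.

c14

Ancestors of c3: {c14, c15, c3, c9}.
Ancestors of c16: {c14, c16}.
Common ancestors: {c14}.
The only common ancestor is c14, so it is the merge base.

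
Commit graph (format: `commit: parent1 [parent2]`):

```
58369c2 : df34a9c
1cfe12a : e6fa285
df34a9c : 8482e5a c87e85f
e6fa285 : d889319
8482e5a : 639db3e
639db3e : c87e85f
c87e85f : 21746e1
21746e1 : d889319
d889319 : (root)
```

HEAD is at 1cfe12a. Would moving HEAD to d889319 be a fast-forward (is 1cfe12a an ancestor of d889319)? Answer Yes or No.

A fast-forward from 1cfe12a to d889319 is possible iff 1cfe12a is an ancestor of d889319.
Ancestors of d889319: {d889319}.
1cfe12a is not among them, so fast-forward is not possible.

No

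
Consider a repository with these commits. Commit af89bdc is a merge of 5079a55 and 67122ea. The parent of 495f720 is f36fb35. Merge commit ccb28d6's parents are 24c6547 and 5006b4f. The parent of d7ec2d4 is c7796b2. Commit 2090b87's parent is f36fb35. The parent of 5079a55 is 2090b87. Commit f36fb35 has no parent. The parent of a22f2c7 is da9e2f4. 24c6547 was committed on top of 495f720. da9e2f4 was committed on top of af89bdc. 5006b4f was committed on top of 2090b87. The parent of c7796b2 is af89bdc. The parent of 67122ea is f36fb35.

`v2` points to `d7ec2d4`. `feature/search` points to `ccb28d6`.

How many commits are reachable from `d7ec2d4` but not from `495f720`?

Reachable from d7ec2d4: {2090b87, 5079a55, 67122ea, af89bdc, c7796b2, d7ec2d4, f36fb35}.
Reachable from 495f720: {495f720, f36fb35}.
In d7ec2d4's history but not 495f720's: {2090b87, 5079a55, 67122ea, af89bdc, c7796b2, d7ec2d4} — 6 commits.

6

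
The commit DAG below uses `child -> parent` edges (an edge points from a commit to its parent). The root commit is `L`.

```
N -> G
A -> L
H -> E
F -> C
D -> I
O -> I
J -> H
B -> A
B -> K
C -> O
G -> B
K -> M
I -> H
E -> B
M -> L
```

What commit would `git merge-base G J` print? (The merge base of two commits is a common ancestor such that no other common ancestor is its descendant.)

B

Ancestors of G: {A, B, G, K, L, M}.
Ancestors of J: {A, B, E, H, J, K, L, M}.
Common ancestors: {A, B, K, L, M}.
Among these, B is not an ancestor of any other common ancestor — it is the merge base.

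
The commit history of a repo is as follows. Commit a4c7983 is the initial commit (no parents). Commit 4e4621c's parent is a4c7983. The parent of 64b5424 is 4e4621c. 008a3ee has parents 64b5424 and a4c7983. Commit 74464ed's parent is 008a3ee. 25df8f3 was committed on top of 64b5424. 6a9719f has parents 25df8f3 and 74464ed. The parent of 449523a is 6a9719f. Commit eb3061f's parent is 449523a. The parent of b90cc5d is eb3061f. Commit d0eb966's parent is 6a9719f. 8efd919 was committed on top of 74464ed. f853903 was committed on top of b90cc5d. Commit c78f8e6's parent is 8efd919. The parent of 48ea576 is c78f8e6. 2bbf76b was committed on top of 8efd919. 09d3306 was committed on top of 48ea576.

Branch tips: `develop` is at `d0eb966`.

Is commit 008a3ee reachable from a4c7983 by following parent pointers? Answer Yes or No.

Ancestors of a4c7983: {a4c7983}.
008a3ee is not in that set, so it is not an ancestor of a4c7983.

No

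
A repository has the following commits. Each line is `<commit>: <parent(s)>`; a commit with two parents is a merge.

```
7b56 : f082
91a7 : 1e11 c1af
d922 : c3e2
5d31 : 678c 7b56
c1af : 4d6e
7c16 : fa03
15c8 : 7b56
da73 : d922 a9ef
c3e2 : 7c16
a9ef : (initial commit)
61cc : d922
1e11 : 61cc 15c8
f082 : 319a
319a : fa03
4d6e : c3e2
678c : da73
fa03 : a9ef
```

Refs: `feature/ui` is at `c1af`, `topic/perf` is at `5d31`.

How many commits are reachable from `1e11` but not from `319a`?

8

Reachable from 1e11: {15c8, 1e11, 319a, 61cc, 7b56, 7c16, a9ef, c3e2, d922, f082, fa03}.
Reachable from 319a: {319a, a9ef, fa03}.
In 1e11's history but not 319a's: {15c8, 1e11, 61cc, 7b56, 7c16, c3e2, d922, f082} — 8 commits.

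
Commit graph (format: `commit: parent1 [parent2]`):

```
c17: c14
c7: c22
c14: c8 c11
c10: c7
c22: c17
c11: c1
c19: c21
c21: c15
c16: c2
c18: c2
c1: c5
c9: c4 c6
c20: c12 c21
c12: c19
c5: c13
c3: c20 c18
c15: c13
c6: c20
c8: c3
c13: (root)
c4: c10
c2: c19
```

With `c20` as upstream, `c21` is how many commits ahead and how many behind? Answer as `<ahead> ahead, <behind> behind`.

Reachable from c21: {c13, c15, c21}.
Reachable from c20: {c12, c13, c15, c19, c20, c21}.
Only in c21's history (ahead): {} — 0.
Only in c20's history (behind): {c12, c19, c20} — 3.

0 ahead, 3 behind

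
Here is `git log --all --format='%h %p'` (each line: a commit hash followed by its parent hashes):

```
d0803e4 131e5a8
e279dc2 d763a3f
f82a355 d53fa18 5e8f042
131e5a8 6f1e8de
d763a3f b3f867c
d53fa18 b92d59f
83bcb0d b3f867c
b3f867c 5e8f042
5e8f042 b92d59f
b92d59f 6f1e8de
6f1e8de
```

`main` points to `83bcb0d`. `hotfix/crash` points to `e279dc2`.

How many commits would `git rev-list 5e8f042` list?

3

Walking parent pointers from 5e8f042: reachable set = {5e8f042, 6f1e8de, b92d59f}.
That is 3 commits.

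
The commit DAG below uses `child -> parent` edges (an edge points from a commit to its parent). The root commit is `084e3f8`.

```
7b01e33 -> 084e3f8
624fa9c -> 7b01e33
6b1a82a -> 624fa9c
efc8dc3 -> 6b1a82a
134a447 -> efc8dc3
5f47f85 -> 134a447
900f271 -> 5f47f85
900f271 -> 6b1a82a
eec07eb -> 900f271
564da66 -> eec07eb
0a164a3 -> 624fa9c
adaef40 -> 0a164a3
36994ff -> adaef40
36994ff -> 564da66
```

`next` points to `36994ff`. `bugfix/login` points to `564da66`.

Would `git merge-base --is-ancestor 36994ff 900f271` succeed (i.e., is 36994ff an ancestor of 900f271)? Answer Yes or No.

Ancestors of 900f271: {084e3f8, 134a447, 5f47f85, 624fa9c, 6b1a82a, 7b01e33, 900f271, efc8dc3}.
36994ff is not in that set, so it is not an ancestor of 900f271.

No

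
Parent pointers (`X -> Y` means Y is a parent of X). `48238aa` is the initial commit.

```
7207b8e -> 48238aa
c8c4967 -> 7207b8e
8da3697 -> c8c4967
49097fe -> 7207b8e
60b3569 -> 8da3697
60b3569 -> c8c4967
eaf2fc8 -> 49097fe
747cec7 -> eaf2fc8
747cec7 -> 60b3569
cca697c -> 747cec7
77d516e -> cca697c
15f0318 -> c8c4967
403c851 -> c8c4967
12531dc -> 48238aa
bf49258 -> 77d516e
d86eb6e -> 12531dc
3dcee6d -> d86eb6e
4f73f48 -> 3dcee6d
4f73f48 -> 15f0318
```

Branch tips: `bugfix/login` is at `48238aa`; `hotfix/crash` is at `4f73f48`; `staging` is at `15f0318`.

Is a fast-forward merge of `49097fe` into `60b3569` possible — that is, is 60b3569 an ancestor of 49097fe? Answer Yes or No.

A fast-forward from 60b3569 to 49097fe is possible iff 60b3569 is an ancestor of 49097fe.
Ancestors of 49097fe: {48238aa, 49097fe, 7207b8e}.
60b3569 is not among them, so fast-forward is not possible.

No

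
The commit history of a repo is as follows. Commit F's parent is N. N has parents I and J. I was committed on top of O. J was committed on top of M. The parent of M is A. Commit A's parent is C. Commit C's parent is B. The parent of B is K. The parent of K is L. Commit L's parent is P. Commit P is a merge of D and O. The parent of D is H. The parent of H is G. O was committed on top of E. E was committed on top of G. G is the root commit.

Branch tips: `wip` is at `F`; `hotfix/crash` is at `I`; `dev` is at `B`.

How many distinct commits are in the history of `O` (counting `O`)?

3

Walking parent pointers from O: reachable set = {E, G, O}.
That is 3 commits.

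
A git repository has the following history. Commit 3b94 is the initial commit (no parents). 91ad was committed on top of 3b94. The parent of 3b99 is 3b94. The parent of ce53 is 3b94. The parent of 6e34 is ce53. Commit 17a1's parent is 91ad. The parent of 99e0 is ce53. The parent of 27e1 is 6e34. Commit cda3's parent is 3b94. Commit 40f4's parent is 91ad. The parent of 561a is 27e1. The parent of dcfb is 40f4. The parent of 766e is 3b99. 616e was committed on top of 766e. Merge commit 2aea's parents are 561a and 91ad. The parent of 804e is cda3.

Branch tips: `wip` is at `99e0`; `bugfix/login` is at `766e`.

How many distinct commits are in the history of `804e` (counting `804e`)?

3

Walking parent pointers from 804e: reachable set = {3b94, 804e, cda3}.
That is 3 commits.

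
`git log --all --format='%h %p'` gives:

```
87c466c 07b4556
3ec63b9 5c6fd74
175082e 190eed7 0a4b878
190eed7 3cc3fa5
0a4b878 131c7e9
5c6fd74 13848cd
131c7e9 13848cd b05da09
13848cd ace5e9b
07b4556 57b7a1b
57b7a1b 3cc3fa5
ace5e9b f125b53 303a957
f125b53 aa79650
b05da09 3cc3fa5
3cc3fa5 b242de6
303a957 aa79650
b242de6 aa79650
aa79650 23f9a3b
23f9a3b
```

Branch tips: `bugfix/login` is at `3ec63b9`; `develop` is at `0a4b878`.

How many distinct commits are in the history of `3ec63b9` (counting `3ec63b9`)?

Walking parent pointers from 3ec63b9: reachable set = {13848cd, 23f9a3b, 303a957, 3ec63b9, 5c6fd74, aa79650, ace5e9b, f125b53}.
That is 8 commits.

8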